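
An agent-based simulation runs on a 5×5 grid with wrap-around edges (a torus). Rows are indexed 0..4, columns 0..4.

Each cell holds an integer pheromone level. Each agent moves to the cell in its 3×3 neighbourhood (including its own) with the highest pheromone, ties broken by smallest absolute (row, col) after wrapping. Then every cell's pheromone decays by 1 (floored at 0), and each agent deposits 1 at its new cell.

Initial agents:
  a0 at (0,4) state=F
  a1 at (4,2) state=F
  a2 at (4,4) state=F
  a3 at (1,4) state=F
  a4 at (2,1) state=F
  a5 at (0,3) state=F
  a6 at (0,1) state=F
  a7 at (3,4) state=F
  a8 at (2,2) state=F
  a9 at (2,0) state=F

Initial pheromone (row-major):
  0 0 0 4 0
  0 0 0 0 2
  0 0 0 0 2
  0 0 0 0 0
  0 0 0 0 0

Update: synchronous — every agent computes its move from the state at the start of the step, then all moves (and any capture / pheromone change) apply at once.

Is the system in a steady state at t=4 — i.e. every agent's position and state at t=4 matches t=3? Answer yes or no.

no

t=1: a0@(0,3) a1@(0,3) a2@(0,3) a3@(0,3) a4@(1,0) a5@(0,3) a6@(0,0) a7@(2,4) a8@(1,1) a9@(1,4) | pheromone: 1 0 0 8 0 / 1 1 0 0 2 / 0 0 0 0 2 / 0 0 0 0 0 / 0 0 0 0 0
t=2: a0@(0,3) a1@(0,3) a2@(0,3) a3@(0,3) a4@(1,4) a5@(0,3) a6@(1,4) a7@(1,4) a8@(0,0) a9@(0,3) | pheromone: 1 0 0 13 0 / 0 0 0 0 4 / 0 0 0 0 1 / 0 0 0 0 0 / 0 0 0 0 0
t=3: a0@(0,3) a1@(0,3) a2@(0,3) a3@(0,3) a4@(0,3) a5@(0,3) a6@(0,3) a7@(0,3) a8@(1,4) a9@(0,3) | pheromone: 0 0 0 21 0 / 0 0 0 0 4 / 0 0 0 0 0 / 0 0 0 0 0 / 0 0 0 0 0
t=4: a0@(0,3) a1@(0,3) a2@(0,3) a3@(0,3) a4@(0,3) a5@(0,3) a6@(0,3) a7@(0,3) a8@(0,3) a9@(0,3) | pheromone: 0 0 0 30 0 / 0 0 0 0 3 / 0 0 0 0 0 / 0 0 0 0 0 / 0 0 0 0 0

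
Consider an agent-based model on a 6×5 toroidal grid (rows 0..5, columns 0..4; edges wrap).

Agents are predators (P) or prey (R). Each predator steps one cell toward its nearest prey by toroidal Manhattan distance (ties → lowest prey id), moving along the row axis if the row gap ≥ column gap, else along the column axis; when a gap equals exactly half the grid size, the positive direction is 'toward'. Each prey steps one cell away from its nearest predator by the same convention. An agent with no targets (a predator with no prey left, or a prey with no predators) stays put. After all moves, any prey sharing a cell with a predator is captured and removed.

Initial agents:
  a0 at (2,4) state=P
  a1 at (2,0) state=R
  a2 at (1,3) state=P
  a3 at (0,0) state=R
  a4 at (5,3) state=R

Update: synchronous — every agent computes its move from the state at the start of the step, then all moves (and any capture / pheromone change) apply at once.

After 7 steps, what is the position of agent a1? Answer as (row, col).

(2, 2)

t=1: a0@(2,0):P a1@(2,1):R a2@(0,3):P a3@(5,0):R a4@(4,3):R
t=2: a0@(2,1):P a1@(2,2):R a2@(5,3):P a3@(4,0):R a4@(3,3):R
t=3: a0@(2,2):P a1@(2,3):R a2@(4,3):P a3@(5,0):R a4@(2,3):R
t=4: a0@(2,3):P a1@(2,4):R a2@(3,3):P a3@(5,1):R a4@(2,4):R
t=5: a0@(2,4):P a1@(2,0):R a2@(2,3):P a3@(0,1):R a4@(2,0):R
t=6: a0@(2,0):P a1@(2,1):R a2@(2,4):P a3@(5,1):R a4@(2,1):R
t=7: a0@(2,1):P a1@(2,2):R a2@(2,0):P a3@(4,1):R a4@(2,2):R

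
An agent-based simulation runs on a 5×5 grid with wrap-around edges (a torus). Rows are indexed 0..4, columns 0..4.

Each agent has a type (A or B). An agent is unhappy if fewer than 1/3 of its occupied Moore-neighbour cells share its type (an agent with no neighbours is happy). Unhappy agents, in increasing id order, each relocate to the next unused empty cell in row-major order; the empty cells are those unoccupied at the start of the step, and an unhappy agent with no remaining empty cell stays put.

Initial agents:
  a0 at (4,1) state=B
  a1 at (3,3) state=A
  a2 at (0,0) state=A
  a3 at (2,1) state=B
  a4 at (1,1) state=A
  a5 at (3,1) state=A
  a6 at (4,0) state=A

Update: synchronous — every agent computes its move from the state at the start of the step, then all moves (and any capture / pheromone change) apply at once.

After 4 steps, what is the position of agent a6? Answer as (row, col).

(4, 0)

t=1: a0@(0,1):B a1@(3,3):A a2@(0,0):A a3@(0,2):B a4@(1,1):A a5@(3,1):A a6@(4,0):A
t=2: a0@(0,3):B a1@(3,3):A a2@(0,0):A a3@(0,2):B a4@(1,1):A a5@(3,1):A a6@(4,0):A
t=3: (unchanged — steady state)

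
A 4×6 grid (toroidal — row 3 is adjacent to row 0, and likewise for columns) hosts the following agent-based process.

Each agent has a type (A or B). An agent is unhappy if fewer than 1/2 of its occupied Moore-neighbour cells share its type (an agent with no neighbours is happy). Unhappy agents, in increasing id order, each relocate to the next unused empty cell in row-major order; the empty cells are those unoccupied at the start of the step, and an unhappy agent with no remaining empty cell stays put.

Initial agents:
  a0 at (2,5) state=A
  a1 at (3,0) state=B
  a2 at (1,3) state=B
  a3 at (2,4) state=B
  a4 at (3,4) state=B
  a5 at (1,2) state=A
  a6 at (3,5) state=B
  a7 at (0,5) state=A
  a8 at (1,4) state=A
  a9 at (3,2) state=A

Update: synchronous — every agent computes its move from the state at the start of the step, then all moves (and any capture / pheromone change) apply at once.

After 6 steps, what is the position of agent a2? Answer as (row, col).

t=1: a0@(0,0):A a1@(0,1):B a2@(0,2):B a3@(2,4):B a4@(3,4):B a5@(0,3):A a6@(3,5):B a7@(0,4):A a8@(1,4):A a9@(3,2):A
t=2: a0@(0,5):A a1@(1,0):B a2@(1,1):B a3@(2,4):B a4@(3,4):B a5@(0,3):A a6@(3,5):B a7@(0,4):A a8@(1,4):A a9@(1,2):A
t=3: a0@(0,0):A a1@(1,0):B a2@(1,1):B a3@(2,4):B a4@(0,1):B a5@(0,3):A a6@(3,5):B a7@(0,4):A a8@(1,4):A a9@(1,2):A
t=4: a0@(0,2):A a1@(1,0):B a2@(1,1):B a3@(2,4):B a4@(0,1):B a5@(0,3):A a6@(0,5):B a7@(0,4):A a8@(1,4):A a9@(1,3):A
t=5: a0@(0,2):A a1@(1,0):B a2@(1,1):B a3@(0,0):B a4@(0,1):B a5@(0,3):A a6@(1,2):B a7@(0,4):A a8@(1,4):A a9@(1,3):A
t=6: a0@(0,5):A a1@(1,0):B a2@(1,1):B a3@(0,0):B a4@(0,1):B a5@(0,3):A a6@(1,5):B a7@(0,4):A a8@(1,4):A a9@(1,3):A

(1, 1)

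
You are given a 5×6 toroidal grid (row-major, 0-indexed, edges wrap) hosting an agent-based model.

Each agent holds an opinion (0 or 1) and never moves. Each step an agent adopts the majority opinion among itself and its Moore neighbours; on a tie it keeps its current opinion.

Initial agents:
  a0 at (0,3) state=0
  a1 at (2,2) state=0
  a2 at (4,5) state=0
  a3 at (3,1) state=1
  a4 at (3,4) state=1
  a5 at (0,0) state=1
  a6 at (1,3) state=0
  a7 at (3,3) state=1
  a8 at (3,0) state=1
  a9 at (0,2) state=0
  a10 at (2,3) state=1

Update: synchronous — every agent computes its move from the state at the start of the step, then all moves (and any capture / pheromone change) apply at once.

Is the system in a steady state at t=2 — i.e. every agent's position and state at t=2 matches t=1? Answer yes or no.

t=1: a0@(0,3):0 a1@(2,2):1 a2@(4,5):1 a3@(3,1):1 a4@(3,4):1 a5@(0,0):1 a6@(1,3):0 a7@(3,3):1 a8@(3,0):1 a9@(0,2):0 a10@(2,3):1
t=2: (unchanged — steady state)

yes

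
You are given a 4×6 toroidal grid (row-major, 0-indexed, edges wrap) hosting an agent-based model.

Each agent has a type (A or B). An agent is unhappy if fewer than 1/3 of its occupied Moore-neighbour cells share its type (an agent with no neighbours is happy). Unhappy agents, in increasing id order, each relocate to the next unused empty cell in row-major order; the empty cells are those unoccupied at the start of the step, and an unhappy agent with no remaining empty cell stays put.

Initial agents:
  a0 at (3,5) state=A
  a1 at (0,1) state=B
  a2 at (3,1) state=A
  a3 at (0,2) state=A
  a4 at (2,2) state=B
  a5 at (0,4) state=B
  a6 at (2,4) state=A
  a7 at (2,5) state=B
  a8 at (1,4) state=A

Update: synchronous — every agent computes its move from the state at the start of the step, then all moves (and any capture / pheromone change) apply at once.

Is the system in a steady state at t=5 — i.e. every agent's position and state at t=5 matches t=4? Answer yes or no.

yes

t=1: a0@(3,5):A a1@(0,0):B a2@(3,1):A a3@(0,2):A a4@(0,3):B a5@(0,5):B a6@(2,4):A a7@(1,0):B a8@(1,4):A
t=2: a0@(3,5):A a1@(0,0):B a2@(3,1):A a3@(0,2):A a4@(0,1):B a5@(0,5):B a6@(2,4):A a7@(1,0):B a8@(1,4):A
t=3: (unchanged — steady state)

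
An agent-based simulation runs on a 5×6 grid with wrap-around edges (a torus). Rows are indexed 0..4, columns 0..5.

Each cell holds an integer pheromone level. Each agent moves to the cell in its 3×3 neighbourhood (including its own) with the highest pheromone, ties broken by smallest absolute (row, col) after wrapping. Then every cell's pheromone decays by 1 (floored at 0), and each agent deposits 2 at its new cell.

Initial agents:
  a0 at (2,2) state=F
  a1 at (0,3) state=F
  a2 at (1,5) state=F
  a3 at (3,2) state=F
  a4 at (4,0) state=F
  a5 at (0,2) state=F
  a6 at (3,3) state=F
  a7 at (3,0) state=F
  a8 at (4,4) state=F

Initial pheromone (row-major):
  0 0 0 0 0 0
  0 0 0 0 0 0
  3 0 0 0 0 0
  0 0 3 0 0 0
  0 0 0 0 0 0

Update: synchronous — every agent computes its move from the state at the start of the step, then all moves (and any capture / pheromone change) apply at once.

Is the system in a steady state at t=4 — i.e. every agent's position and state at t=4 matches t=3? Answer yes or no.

no

t=1: a0@(3,2) a1@(0,2) a2@(2,0) a3@(3,2) a4@(0,0) a5@(0,1) a6@(3,2) a7@(2,0) a8@(0,3) | pheromone: 2 2 2 2 0 0 / 0 0 0 0 0 0 / 6 0 0 0 0 0 / 0 0 8 0 0 0 / 0 0 0 0 0 0
t=2: a0@(3,2) a1@(0,1) a2@(2,0) a3@(3,2) a4@(0,0) a5@(0,0) a6@(3,2) a7@(2,0) a8@(0,2) | pheromone: 5 3 3 1 0 0 / 0 0 0 0 0 0 / 9 0 0 0 0 0 / 0 0 13 0 0 0 / 0 0 0 0 0 0
t=3: a0@(3,2) a1@(0,0) a2@(2,0) a3@(3,2) a4@(0,0) a5@(0,0) a6@(3,2) a7@(2,0) a8@(0,1) | pheromone: 10 4 2 0 0 0 / 0 0 0 0 0 0 / 12 0 0 0 0 0 / 0 0 18 0 0 0 / 0 0 0 0 0 0
t=4: a0@(3,2) a1@(0,0) a2@(2,0) a3@(3,2) a4@(0,0) a5@(0,0) a6@(3,2) a7@(2,0) a8@(0,0) | pheromone: 17 3 1 0 0 0 / 0 0 0 0 0 0 / 15 0 0 0 0 0 / 0 0 23 0 0 0 / 0 0 0 0 0 0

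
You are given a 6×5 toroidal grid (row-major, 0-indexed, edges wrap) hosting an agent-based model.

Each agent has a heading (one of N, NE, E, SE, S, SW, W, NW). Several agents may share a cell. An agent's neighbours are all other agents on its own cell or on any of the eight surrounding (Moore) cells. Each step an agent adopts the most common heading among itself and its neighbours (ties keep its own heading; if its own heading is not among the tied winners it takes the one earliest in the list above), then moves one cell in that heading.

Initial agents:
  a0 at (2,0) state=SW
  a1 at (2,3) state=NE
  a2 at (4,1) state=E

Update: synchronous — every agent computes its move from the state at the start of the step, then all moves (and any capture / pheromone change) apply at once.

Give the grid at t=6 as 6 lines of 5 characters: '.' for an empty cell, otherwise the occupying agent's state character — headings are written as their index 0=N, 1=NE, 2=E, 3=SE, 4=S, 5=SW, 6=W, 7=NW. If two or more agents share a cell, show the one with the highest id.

t=1: a0@(3,4):SW a1@(1,4):NE a2@(4,2):E
t=2: a0@(4,3):SW a1@(0,0):NE a2@(4,3):E
t=3: a0@(5,2):SW a1@(5,1):NE a2@(4,4):E
t=4: a0@(0,1):SW a1@(4,2):NE a2@(4,0):E
t=5: a0@(1,0):SW a1@(3,3):NE a2@(4,1):E
t=6: a0@(2,4):SW a1@(2,4):NE a2@(4,2):E

.....
.....
....1
.....
..2..
.....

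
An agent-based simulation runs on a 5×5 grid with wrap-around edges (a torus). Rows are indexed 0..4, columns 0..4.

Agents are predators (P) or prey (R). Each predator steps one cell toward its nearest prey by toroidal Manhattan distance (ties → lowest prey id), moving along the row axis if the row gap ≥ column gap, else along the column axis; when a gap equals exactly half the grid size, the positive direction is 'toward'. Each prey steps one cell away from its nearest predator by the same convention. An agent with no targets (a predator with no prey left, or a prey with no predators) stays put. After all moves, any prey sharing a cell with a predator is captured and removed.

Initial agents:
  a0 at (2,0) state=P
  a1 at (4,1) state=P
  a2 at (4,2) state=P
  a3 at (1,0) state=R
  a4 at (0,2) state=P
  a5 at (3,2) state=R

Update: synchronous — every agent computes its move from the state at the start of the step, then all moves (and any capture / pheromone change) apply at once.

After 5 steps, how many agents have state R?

t=1: a0@(1,0):P a1@(3,1):P a2@(3,2):P a3@(0,0):R a4@(4,2):P a5@(2,2):R
t=2: a0@(0,0):P a1@(2,1):P a2@(2,2):P a3@(4,0):R a4@(3,2):P a5@(1,2):R
t=3: a0@(4,0):P a1@(1,1):P a2@(1,2):P a3@(3,0):R a4@(2,2):P a5@(0,2):R
t=4: a0@(3,0):P a1@(0,1):P a2@(0,2):P a3@(2,0):R a4@(1,2):P a5@(4,2):R
t=5: a0@(2,0):P a1@(4,1):P a2@(4,2):P a3@(1,0):R a4@(0,2):P a5@(3,2):R

2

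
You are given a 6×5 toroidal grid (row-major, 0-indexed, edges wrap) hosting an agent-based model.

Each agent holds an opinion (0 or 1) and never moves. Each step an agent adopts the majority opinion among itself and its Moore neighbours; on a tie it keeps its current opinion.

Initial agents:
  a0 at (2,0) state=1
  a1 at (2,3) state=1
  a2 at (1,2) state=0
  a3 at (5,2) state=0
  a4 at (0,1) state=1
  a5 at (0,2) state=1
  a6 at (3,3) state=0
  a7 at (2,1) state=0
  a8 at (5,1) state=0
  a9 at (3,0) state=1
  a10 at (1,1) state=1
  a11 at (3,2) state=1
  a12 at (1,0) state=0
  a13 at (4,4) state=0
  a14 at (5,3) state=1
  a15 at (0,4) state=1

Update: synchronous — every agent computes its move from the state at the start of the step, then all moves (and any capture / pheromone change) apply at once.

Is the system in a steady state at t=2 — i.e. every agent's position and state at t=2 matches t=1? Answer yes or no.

t=1: a0@(2,0):1 a1@(2,3):1 a2@(1,2):1 a3@(5,2):1 a4@(0,1):0 a5@(0,2):1 a6@(3,3):0 a7@(2,1):1 a8@(5,1):0 a9@(3,0):1 a10@(1,1):1 a11@(3,2):1 a12@(1,0):1 a13@(4,4):0 a14@(5,3):1 a15@(0,4):1
t=2: a0@(2,0):1 a1@(2,3):1 a2@(1,2):1 a3@(5,2):1 a4@(0,1):1 a5@(0,2):1 a6@(3,3):0 a7@(2,1):1 a8@(5,1):0 a9@(3,0):1 a10@(1,1):1 a11@(3,2):1 a12@(1,0):1 a13@(4,4):0 a14@(5,3):1 a15@(0,4):1

no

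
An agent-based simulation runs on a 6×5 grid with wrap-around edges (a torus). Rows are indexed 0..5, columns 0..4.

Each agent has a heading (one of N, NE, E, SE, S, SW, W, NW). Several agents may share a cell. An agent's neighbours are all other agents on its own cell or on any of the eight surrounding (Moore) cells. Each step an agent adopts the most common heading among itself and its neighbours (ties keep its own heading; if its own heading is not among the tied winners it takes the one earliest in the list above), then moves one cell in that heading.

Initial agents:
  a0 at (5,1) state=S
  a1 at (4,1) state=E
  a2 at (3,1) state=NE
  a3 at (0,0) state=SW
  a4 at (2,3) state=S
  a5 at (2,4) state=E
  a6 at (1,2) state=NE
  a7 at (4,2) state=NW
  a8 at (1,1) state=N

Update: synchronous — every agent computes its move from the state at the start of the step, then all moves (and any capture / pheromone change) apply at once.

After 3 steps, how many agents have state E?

4

t=1: a0@(0,1):S a1@(4,2):E a2@(2,2):NE a3@(1,4):SW a4@(3,3):S a5@(2,0):E a6@(0,3):NE a7@(3,1):NW a8@(0,1):N
t=2: a0@(1,1):S a1@(4,3):E a2@(1,3):NE a3@(2,3):SW a4@(4,3):S a5@(2,1):E a6@(5,4):NE a7@(3,2):E a8@(5,1):N
t=3: a0@(2,1):S a1@(4,4):E a2@(0,4):NE a3@(3,2):SW a4@(4,4):E a5@(2,2):E a6@(4,0):NE a7@(3,3):E a8@(4,1):N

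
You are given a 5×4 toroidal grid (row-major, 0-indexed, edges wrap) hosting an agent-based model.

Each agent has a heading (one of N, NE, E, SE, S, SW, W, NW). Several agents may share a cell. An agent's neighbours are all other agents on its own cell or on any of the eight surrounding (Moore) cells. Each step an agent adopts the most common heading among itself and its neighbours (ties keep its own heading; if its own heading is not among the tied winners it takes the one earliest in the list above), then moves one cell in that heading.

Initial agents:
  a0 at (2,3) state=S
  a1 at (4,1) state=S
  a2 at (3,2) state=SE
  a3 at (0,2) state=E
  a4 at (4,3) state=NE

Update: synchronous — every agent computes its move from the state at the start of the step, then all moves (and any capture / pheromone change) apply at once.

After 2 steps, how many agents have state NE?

t=1: a0@(3,3):S a1@(0,1):S a2@(4,2):S a3@(0,3):E a4@(3,0):NE
t=2: a0@(4,3):S a1@(1,1):S a2@(0,2):S a3@(0,0):E a4@(2,1):NE

1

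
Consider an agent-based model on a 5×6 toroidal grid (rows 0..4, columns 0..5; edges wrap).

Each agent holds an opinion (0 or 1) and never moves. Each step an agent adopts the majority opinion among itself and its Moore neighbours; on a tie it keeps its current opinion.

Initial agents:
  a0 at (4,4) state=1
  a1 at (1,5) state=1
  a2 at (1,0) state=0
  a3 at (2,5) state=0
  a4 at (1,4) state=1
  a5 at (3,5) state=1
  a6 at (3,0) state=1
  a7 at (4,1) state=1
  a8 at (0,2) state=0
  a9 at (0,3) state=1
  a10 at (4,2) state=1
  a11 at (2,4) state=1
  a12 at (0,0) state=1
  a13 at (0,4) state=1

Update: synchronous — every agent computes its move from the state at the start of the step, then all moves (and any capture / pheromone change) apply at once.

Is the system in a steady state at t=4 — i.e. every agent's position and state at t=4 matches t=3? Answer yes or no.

yes

t=1: a0@(4,4):1 a1@(1,5):1 a2@(1,0):0 a3@(2,5):1 a4@(1,4):1 a5@(3,5):1 a6@(3,0):1 a7@(4,1):1 a8@(0,2):1 a9@(0,3):1 a10@(4,2):1 a11@(2,4):1 a12@(0,0):1 a13@(0,4):1
t=2: a0@(4,4):1 a1@(1,5):1 a2@(1,0):1 a3@(2,5):1 a4@(1,4):1 a5@(3,5):1 a6@(3,0):1 a7@(4,1):1 a8@(0,2):1 a9@(0,3):1 a10@(4,2):1 a11@(2,4):1 a12@(0,0):1 a13@(0,4):1
t=3: (unchanged — steady state)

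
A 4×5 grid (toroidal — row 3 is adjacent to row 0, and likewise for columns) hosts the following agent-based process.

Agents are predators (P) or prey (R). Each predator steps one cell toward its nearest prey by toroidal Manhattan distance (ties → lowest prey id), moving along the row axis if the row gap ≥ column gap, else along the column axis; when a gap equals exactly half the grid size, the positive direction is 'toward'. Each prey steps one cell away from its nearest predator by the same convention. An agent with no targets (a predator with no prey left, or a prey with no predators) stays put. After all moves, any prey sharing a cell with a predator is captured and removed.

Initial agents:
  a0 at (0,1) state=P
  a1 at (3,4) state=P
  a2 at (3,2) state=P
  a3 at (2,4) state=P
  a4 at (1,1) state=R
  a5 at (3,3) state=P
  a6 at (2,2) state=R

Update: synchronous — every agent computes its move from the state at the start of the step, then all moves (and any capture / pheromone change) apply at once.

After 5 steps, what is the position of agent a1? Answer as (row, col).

(1, 1)

t=1: a0@(1,1):P a1@(3,3):P a2@(2,2):P a3@(2,3):P a4@(2,1):R a5@(2,3):P a6@(1,2):R
t=2: a0@(2,1):P a1@(3,2):P a2@(2,1):P a3@(2,2):P a4@(3,1):R a5@(2,2):P a6@(1,3):R
t=3: a0@(3,1):P a1@(3,1):P a2@(3,1):P a3@(3,2):P a4@(0,1):R a5@(3,2):P a6@(0,3):R
t=4: a0@(0,1):P a1@(0,1):P a2@(0,1):P a3@(0,2):P a4@(1,1):R a5@(0,2):P a6@(1,3):R
t=5: a0@(1,1):P a1@(1,1):P a2@(1,1):P a3@(1,2):P a4@(2,1):R a5@(1,2):P a6@(2,3):R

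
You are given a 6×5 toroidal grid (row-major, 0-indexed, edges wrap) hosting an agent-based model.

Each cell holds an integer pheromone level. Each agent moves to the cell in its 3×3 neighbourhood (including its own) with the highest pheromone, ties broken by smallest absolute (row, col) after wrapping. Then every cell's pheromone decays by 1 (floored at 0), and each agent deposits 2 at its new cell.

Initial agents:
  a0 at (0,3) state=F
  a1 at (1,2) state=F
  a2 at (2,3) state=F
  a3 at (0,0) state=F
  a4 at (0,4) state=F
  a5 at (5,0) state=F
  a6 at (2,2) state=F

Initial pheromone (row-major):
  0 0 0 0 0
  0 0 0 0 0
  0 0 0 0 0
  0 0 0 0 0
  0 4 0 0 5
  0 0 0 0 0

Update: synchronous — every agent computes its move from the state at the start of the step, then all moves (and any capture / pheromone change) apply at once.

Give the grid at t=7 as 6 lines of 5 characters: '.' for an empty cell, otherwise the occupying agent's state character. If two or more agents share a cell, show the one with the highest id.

t=1: a0@(0,2) a1@(0,1) a2@(1,2) a3@(0,0) a4@(0,0) a5@(4,4) a6@(1,1) | pheromone: 4 2 2 0 0 / 0 2 2 0 0 / 0 0 0 0 0 / 0 0 0 0 0 / 0 3 0 0 6 / 0 0 0 0 0
t=2: a0@(0,1) a1@(0,0) a2@(0,1) a3@(0,0) a4@(0,0) a5@(4,4) a6@(0,0) | pheromone: 11 5 1 0 0 / 0 1 1 0 0 / 0 0 0 0 0 / 0 0 0 0 0 / 0 2 0 0 7 / 0 0 0 0 0
t=3: a0@(0,0) a1@(0,0) a2@(0,0) a3@(0,0) a4@(0,0) a5@(4,4) a6@(0,0) | pheromone: 22 4 0 0 0 / 0 0 0 0 0 / 0 0 0 0 0 / 0 0 0 0 0 / 0 1 0 0 8 / 0 0 0 0 0
t=4: a0@(0,0) a1@(0,0) a2@(0,0) a3@(0,0) a4@(0,0) a5@(4,4) a6@(0,0) | pheromone: 33 3 0 0 0 / 0 0 0 0 0 / 0 0 0 0 0 / 0 0 0 0 0 / 0 0 0 0 9 / 0 0 0 0 0
t=5: a0@(0,0) a1@(0,0) a2@(0,0) a3@(0,0) a4@(0,0) a5@(4,4) a6@(0,0) | pheromone: 44 2 0 0 0 / 0 0 0 0 0 / 0 0 0 0 0 / 0 0 0 0 0 / 0 0 0 0 10 / 0 0 0 0 0
t=6: a0@(0,0) a1@(0,0) a2@(0,0) a3@(0,0) a4@(0,0) a5@(4,4) a6@(0,0) | pheromone: 55 1 0 0 0 / 0 0 0 0 0 / 0 0 0 0 0 / 0 0 0 0 0 / 0 0 0 0 11 / 0 0 0 0 0
t=7: a0@(0,0) a1@(0,0) a2@(0,0) a3@(0,0) a4@(0,0) a5@(4,4) a6@(0,0) | pheromone: 66 0 0 0 0 / 0 0 0 0 0 / 0 0 0 0 0 / 0 0 0 0 0 / 0 0 0 0 12 / 0 0 0 0 0

F....
.....
.....
.....
....F
.....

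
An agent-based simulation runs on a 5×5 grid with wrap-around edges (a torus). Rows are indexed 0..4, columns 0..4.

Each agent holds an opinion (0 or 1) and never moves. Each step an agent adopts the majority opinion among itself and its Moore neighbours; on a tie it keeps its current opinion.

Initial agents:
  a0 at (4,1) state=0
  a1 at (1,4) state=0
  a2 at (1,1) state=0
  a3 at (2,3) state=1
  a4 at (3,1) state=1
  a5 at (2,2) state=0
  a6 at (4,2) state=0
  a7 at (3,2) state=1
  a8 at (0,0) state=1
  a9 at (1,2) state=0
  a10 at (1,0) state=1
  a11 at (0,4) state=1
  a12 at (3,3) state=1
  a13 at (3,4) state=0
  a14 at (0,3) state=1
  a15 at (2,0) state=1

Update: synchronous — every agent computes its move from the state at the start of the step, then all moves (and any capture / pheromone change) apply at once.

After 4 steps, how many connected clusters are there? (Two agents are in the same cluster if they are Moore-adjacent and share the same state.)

1

t=1: a0@(4,1):1 a1@(1,4):1 a2@(1,1):0 a3@(2,3):0 a4@(3,1):1 a5@(2,2):1 a6@(4,2):1 a7@(3,2):1 a8@(0,0):1 a9@(1,2):0 a10@(1,0):1 a11@(0,4):1 a12@(3,3):1 a13@(3,4):1 a14@(0,3):0 a15@(2,0):1
t=2: a0@(4,1):1 a1@(1,4):1 a2@(1,1):1 a3@(2,3):1 a4@(3,1):1 a5@(2,2):1 a6@(4,2):1 a7@(3,2):1 a8@(0,0):1 a9@(1,2):0 a10@(1,0):1 a11@(0,4):1 a12@(3,3):1 a13@(3,4):1 a14@(0,3):1 a15@(2,0):1
t=3: a0@(4,1):1 a1@(1,4):1 a2@(1,1):1 a3@(2,3):1 a4@(3,1):1 a5@(2,2):1 a6@(4,2):1 a7@(3,2):1 a8@(0,0):1 a9@(1,2):1 a10@(1,0):1 a11@(0,4):1 a12@(3,3):1 a13@(3,4):1 a14@(0,3):1 a15@(2,0):1
t=4: (unchanged — steady state)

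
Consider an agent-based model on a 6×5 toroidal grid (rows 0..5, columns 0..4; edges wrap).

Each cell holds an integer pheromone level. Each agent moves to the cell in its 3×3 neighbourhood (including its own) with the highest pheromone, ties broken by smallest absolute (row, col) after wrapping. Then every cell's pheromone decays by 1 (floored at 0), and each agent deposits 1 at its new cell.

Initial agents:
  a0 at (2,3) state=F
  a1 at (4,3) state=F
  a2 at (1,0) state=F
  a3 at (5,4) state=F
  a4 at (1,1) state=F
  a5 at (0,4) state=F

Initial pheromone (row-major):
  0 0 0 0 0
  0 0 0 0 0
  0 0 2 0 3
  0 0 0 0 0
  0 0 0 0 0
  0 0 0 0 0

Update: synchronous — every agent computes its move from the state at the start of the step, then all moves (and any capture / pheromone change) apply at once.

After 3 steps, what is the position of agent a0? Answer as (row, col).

(2, 4)

t=1: a0@(2,4) a1@(3,2) a2@(2,4) a3@(0,0) a4@(2,2) a5@(0,0) | pheromone: 2 0 0 0 0 / 0 0 0 0 0 / 0 0 2 0 4 / 0 0 1 0 0 / 0 0 0 0 0 / 0 0 0 0 0
t=2: a0@(2,4) a1@(2,2) a2@(2,4) a3@(0,0) a4@(2,2) a5@(0,0) | pheromone: 3 0 0 0 0 / 0 0 0 0 0 / 0 0 3 0 5 / 0 0 0 0 0 / 0 0 0 0 0 / 0 0 0 0 0
t=3: a0@(2,4) a1@(2,2) a2@(2,4) a3@(0,0) a4@(2,2) a5@(0,0) | pheromone: 4 0 0 0 0 / 0 0 0 0 0 / 0 0 4 0 6 / 0 0 0 0 0 / 0 0 0 0 0 / 0 0 0 0 0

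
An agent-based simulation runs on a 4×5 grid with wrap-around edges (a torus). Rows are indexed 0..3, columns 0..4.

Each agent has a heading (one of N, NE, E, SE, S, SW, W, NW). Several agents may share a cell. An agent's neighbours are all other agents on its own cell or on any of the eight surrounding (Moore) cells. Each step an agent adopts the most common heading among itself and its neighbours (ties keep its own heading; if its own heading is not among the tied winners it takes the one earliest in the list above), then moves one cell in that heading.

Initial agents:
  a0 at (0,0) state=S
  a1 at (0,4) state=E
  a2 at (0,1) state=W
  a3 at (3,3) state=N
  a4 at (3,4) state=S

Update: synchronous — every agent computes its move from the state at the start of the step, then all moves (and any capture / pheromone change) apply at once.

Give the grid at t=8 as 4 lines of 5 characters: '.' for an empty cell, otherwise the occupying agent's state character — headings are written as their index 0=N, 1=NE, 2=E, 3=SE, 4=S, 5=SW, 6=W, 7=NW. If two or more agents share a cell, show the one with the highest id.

t=1: a0@(1,0):S a1@(1,4):S a2@(0,0):W a3@(2,3):N a4@(0,4):S
t=2: a0@(2,0):S a1@(2,4):S a2@(1,0):S a3@(1,3):N a4@(1,4):S
t=3: a0@(3,0):S a1@(3,4):S a2@(2,0):S a3@(2,3):S a4@(2,4):S
t=4: a0@(0,0):S a1@(0,4):S a2@(3,0):S a3@(3,3):S a4@(3,4):S
t=5: a0@(1,0):S a1@(1,4):S a2@(0,0):S a3@(0,3):S a4@(0,4):S
t=6: a0@(2,0):S a1@(2,4):S a2@(1,0):S a3@(1,3):S a4@(1,4):S
t=7: a0@(3,0):S a1@(3,4):S a2@(2,0):S a3@(2,3):S a4@(2,4):S
t=8: a0@(0,0):S a1@(0,4):S a2@(3,0):S a3@(3,3):S a4@(3,4):S

4...4
.....
.....
4..44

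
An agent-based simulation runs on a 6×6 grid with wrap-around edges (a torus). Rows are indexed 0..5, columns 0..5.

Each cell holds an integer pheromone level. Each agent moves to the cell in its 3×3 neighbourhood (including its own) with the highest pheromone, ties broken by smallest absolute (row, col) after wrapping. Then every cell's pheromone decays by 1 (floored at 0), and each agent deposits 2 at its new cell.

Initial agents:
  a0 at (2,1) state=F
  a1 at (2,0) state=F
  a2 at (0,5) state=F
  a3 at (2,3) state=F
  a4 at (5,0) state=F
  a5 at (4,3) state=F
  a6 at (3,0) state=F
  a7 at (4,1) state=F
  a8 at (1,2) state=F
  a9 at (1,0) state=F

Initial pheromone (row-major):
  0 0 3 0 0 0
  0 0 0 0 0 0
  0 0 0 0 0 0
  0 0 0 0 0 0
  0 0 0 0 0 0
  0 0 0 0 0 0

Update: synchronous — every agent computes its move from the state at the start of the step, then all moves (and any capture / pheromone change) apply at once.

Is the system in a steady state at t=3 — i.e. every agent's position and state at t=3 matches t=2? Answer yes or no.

no

t=1: a0@(1,0) a1@(1,0) a2@(0,0) a3@(1,2) a4@(0,0) a5@(3,2) a6@(2,0) a7@(3,0) a8@(0,2) a9@(0,0) | pheromone: 6 0 4 0 0 0 / 4 0 2 0 0 0 / 2 0 0 0 0 0 / 2 0 2 0 0 0 / 0 0 0 0 0 0 / 0 0 0 0 0 0
t=2: a0@(0,0) a1@(0,0) a2@(0,0) a3@(0,2) a4@(0,0) a5@(3,2) a6@(1,0) a7@(2,0) a8@(0,2) a9@(0,0) | pheromone: 15 0 7 0 0 0 / 5 0 1 0 0 0 / 3 0 0 0 0 0 / 1 0 3 0 0 0 / 0 0 0 0 0 0 / 0 0 0 0 0 0
t=3: a0@(0,0) a1@(0,0) a2@(0,0) a3@(0,2) a4@(0,0) a5@(3,2) a6@(0,0) a7@(1,0) a8@(0,2) a9@(0,0) | pheromone: 26 0 10 0 0 0 / 6 0 0 0 0 0 / 2 0 0 0 0 0 / 0 0 4 0 0 0 / 0 0 0 0 0 0 / 0 0 0 0 0 0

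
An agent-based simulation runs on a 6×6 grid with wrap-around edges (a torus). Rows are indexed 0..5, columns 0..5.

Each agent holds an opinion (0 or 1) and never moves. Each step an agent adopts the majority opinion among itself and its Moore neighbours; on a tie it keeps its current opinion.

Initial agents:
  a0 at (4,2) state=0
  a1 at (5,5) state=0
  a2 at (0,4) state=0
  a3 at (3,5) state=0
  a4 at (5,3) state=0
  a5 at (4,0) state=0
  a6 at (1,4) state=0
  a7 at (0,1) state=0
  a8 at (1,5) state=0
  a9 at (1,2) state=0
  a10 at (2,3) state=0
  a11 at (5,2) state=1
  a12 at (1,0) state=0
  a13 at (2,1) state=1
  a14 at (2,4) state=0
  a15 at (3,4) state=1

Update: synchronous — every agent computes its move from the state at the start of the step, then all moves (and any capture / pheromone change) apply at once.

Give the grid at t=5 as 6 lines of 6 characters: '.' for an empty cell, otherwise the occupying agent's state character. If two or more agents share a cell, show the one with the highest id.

.0..0.
0.0.00
.0.00.
....00
0.0...
..00.0

t=1: a0@(4,2):0 a1@(5,5):0 a2@(0,4):0 a3@(3,5):0 a4@(5,3):0 a5@(4,0):0 a6@(1,4):0 a7@(0,1):0 a8@(1,5):0 a9@(1,2):0 a10@(2,3):0 a11@(5,2):0 a12@(1,0):0 a13@(2,1):0 a14@(2,4):0 a15@(3,4):0
t=2: (unchanged — steady state)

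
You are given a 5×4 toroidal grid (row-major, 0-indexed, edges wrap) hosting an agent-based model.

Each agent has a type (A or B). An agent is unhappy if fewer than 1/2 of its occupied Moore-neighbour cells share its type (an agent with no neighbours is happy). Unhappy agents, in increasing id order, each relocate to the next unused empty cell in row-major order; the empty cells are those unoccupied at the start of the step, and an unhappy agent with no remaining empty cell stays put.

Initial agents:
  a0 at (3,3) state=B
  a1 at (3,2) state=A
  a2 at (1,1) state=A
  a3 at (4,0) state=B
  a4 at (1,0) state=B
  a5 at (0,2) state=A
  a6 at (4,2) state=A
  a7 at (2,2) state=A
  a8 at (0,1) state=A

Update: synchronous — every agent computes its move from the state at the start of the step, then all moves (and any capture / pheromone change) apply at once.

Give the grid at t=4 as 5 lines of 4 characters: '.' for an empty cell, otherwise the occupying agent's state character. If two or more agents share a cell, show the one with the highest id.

t=1: a0@(0,0):B a1@(3,2):A a2@(1,1):A a3@(4,0):B a4@(0,3):B a5@(0,2):A a6@(4,2):A a7@(2,2):A a8@(0,1):A
t=2: (unchanged — steady state)

BAAB
.A..
..A.
..A.
B.A.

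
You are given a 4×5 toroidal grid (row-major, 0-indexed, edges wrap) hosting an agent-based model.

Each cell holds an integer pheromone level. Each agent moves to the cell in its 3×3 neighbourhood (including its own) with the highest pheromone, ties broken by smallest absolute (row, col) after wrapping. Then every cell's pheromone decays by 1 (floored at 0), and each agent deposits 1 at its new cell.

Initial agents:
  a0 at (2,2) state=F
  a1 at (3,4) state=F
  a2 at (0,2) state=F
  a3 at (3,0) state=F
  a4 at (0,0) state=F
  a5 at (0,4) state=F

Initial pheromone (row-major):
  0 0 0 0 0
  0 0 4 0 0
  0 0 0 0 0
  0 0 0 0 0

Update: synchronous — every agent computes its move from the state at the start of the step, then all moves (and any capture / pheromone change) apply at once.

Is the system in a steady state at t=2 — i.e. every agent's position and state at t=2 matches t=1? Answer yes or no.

t=1: a0@(1,2) a1@(0,0) a2@(1,2) a3@(0,0) a4@(0,0) a5@(0,0) | pheromone: 4 0 0 0 0 / 0 0 5 0 0 / 0 0 0 0 0 / 0 0 0 0 0
t=2: a0@(1,2) a1@(0,0) a2@(1,2) a3@(0,0) a4@(0,0) a5@(0,0) | pheromone: 7 0 0 0 0 / 0 0 6 0 0 / 0 0 0 0 0 / 0 0 0 0 0

yes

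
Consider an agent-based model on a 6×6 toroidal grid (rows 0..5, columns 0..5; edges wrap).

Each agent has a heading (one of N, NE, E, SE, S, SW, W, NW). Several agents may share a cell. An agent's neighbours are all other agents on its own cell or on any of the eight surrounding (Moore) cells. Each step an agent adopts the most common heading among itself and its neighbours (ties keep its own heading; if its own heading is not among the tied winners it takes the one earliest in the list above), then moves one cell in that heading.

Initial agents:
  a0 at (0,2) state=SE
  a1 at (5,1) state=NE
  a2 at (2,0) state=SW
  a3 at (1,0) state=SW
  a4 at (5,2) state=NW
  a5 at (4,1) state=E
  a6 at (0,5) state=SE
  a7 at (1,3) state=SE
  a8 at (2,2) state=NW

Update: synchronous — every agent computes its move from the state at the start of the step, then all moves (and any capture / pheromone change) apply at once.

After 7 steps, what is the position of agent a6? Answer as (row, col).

t=1: a0@(1,3):SE a1@(4,2):NE a2@(3,5):SW a3@(2,5):SW a4@(4,1):NW a5@(4,2):E a6@(1,0):SE a7@(2,4):SE a8@(1,1):NW
t=2: a0@(2,4):SE a1@(3,3):NE a2@(4,4):SW a3@(3,4):SW a4@(3,0):NW a5@(4,3):E a6@(2,1):SE a7@(3,5):SE a8@(0,0):NW
t=3: a0@(3,5):SE a1@(4,2):SW a2@(5,3):SW a3@(4,3):SW a4@(4,1):SE a5@(5,2):SW a6@(3,2):SE a7@(4,0):SE a8@(5,5):NW
t=4: a0@(4,0):SE a1@(5,1):SW a2@(0,2):SW a3@(5,2):SW a4@(5,2):SE a5@(0,1):SW a6@(4,3):SE a7@(5,1):SE a8@(4,4):NW
t=5: a0@(5,1):SE a1@(0,0):SW a2@(1,1):SW a3@(0,1):SW a4@(0,1):SW a5@(1,0):SW a6@(5,4):SE a7@(0,0):SW a8@(3,3):NW
t=6: a0@(0,0):SW a1@(1,5):SW a2@(2,0):SW a3@(1,0):SW a4@(1,0):SW a5@(2,5):SW a6@(0,5):SE a7@(1,5):SW a8@(2,2):NW
t=7: a0@(1,5):SW a1@(2,4):SW a2@(3,5):SW a3@(2,5):SW a4@(2,5):SW a5@(3,4):SW a6@(1,4):SW a7@(2,4):SW a8@(1,1):NW

(1, 4)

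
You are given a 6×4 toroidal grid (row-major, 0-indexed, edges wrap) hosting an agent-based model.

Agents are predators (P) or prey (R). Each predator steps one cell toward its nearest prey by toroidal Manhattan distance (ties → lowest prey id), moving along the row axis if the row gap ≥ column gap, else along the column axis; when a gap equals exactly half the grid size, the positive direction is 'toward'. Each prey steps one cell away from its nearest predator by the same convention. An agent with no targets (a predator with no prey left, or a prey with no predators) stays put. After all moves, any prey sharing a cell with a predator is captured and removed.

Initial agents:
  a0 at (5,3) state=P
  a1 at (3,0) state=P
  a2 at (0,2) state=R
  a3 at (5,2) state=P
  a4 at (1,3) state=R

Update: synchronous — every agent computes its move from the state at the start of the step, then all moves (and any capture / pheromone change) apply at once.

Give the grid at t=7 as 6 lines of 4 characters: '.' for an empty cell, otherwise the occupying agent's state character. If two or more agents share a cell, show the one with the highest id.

....
....
PP..
....
....
....

t=1: a0@(0,3):P a1@(2,0):P a2@(1,2):R a3@(0,2):P a4@(2,3):R
t=2: a0@(1,3):P a1@(2,3):P a2@(2,2):R a3@(1,2):P a4@(2,2):R
t=3: a0@(2,3):P a1@(2,2):P a2@(2,1):R a3@(2,2):P a4@(2,1):R
t=4: a0@(2,0):P a1@(2,1):P a3@(2,1):P
t=5: (unchanged — steady state)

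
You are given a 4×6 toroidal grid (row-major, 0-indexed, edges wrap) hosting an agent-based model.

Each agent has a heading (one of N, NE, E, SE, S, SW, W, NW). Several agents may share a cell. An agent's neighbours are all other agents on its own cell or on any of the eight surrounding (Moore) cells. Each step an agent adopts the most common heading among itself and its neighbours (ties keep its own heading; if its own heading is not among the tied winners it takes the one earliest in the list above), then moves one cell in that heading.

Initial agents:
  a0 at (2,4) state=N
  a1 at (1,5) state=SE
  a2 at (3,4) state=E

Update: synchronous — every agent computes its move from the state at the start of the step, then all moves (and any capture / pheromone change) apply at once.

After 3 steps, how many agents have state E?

t=1: a0@(1,4):N a1@(2,0):SE a2@(3,5):E
t=2: a0@(0,4):N a1@(3,1):SE a2@(3,0):E
t=3: a0@(3,4):N a1@(0,2):SE a2@(3,1):E

1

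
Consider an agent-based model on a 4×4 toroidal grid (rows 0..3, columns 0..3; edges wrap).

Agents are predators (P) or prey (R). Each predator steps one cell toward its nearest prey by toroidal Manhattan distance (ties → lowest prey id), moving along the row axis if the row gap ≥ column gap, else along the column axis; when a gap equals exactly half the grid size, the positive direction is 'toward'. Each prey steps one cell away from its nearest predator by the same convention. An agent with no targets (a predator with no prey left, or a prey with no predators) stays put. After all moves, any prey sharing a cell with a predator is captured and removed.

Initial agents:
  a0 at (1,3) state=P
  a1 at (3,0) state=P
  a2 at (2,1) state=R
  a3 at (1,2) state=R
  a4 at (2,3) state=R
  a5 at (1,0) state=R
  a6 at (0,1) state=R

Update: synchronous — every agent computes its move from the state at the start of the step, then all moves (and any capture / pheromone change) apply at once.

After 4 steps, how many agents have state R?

1

t=1: a0@(1,2):P a1@(2,0):P a2@(1,1):R a3@(1,1):R a4@(3,3):R a5@(1,1):R a6@(1,1):R
t=2: a0@(1,1):P a1@(1,0):P a4@(0,3):R
t=3: a0@(1,2):P a1@(0,0):P a4@(3,3):R
t=4: a0@(2,2):P a1@(3,0):P a4@(2,3):R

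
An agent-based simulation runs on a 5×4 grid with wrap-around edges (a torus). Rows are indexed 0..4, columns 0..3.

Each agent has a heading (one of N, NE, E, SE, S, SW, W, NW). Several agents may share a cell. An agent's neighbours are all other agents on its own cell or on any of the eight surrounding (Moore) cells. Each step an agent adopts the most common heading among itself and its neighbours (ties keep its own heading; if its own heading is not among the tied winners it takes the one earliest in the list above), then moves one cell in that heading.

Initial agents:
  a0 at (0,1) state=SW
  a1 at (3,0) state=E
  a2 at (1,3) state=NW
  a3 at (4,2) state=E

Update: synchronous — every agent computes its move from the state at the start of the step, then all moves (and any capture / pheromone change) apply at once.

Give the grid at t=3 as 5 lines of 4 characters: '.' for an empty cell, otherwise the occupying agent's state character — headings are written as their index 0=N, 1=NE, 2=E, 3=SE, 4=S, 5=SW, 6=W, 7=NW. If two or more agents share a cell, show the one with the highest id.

t=1: a0@(1,0):SW a1@(3,1):E a2@(0,2):NW a3@(4,3):E
t=2: a0@(2,3):SW a1@(3,2):E a2@(4,1):NW a3@(4,0):E
t=3: a0@(3,2):SW a1@(3,3):E a2@(4,2):E a3@(4,1):E

....
....
....
..52
.22.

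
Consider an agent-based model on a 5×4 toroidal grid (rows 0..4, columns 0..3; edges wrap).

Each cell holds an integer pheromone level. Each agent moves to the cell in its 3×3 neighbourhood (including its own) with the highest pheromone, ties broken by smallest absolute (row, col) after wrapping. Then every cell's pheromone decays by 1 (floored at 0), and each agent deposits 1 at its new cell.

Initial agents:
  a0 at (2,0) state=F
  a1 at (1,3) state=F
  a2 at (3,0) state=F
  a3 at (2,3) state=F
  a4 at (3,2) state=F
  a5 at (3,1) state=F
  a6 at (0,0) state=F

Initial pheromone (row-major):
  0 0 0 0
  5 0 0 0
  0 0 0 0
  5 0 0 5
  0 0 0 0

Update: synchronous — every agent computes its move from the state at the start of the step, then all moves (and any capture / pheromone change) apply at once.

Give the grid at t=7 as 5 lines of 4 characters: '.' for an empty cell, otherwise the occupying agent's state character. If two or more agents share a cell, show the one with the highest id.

t=1: a0@(1,0) a1@(1,0) a2@(3,0) a3@(1,0) a4@(3,3) a5@(3,0) a6@(1,0) | pheromone: 0 0 0 0 / 8 0 0 0 / 0 0 0 0 / 6 0 0 5 / 0 0 0 0
t=2: a0@(1,0) a1@(1,0) a2@(3,0) a3@(1,0) a4@(3,0) a5@(3,0) a6@(1,0) | pheromone: 0 0 0 0 / 11 0 0 0 / 0 0 0 0 / 8 0 0 4 / 0 0 0 0
t=3: a0@(1,0) a1@(1,0) a2@(3,0) a3@(1,0) a4@(3,0) a5@(3,0) a6@(1,0) | pheromone: 0 0 0 0 / 14 0 0 0 / 0 0 0 0 / 10 0 0 3 / 0 0 0 0
t=4: a0@(1,0) a1@(1,0) a2@(3,0) a3@(1,0) a4@(3,0) a5@(3,0) a6@(1,0) | pheromone: 0 0 0 0 / 17 0 0 0 / 0 0 0 0 / 12 0 0 2 / 0 0 0 0
t=5: a0@(1,0) a1@(1,0) a2@(3,0) a3@(1,0) a4@(3,0) a5@(3,0) a6@(1,0) | pheromone: 0 0 0 0 / 20 0 0 0 / 0 0 0 0 / 14 0 0 1 / 0 0 0 0
t=6: a0@(1,0) a1@(1,0) a2@(3,0) a3@(1,0) a4@(3,0) a5@(3,0) a6@(1,0) | pheromone: 0 0 0 0 / 23 0 0 0 / 0 0 0 0 / 16 0 0 0 / 0 0 0 0
t=7: a0@(1,0) a1@(1,0) a2@(3,0) a3@(1,0) a4@(3,0) a5@(3,0) a6@(1,0) | pheromone: 0 0 0 0 / 26 0 0 0 / 0 0 0 0 / 18 0 0 0 / 0 0 0 0

....
F...
....
F...
....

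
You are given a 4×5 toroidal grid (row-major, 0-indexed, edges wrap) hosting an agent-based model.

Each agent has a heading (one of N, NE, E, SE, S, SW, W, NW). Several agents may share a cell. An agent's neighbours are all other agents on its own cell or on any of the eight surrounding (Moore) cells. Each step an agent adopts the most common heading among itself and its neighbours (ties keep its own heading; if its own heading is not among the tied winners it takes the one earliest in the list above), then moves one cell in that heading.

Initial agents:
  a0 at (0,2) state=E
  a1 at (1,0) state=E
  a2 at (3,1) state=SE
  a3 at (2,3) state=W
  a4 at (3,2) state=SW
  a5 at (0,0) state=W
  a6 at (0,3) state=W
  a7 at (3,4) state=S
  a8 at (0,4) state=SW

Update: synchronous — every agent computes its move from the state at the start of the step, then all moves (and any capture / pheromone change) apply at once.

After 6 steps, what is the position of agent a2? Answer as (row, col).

(0, 2)

t=1: a0@(0,3):E a1@(1,1):E a2@(0,2):SE a3@(2,2):W a4@(3,1):W a5@(0,4):W a6@(1,2):SW a7@(3,3):W a8@(0,3):W
t=2: a0@(0,2):W a1@(1,2):E a2@(0,1):W a3@(2,1):W a4@(3,0):W a5@(0,3):W a6@(1,3):E a7@(3,2):W a8@(0,2):W
t=3: a0@(0,1):W a1@(1,1):W a2@(0,0):W a3@(2,0):W a4@(3,4):W a5@(0,2):W a6@(1,2):W a7@(3,1):W a8@(0,1):W
t=4: a0@(0,0):W a1@(1,0):W a2@(0,4):W a3@(2,4):W a4@(3,3):W a5@(0,1):W a6@(1,1):W a7@(3,0):W a8@(0,0):W
t=5: a0@(0,4):W a1@(1,4):W a2@(0,3):W a3@(2,3):W a4@(3,2):W a5@(0,0):W a6@(1,0):W a7@(3,4):W a8@(0,4):W
t=6: a0@(0,3):W a1@(1,3):W a2@(0,2):W a3@(2,2):W a4@(3,1):W a5@(0,4):W a6@(1,4):W a7@(3,3):W a8@(0,3):W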